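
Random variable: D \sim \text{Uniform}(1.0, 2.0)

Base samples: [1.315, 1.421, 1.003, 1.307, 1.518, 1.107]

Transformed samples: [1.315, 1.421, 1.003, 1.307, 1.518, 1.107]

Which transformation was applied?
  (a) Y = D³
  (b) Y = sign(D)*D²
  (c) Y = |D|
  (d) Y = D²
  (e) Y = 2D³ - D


Checking option (c) Y = |D|:
  D = 1.315 -> Y = 1.315 ✓
  D = 1.421 -> Y = 1.421 ✓
  D = 1.003 -> Y = 1.003 ✓
All samples match this transformation.

(c) |D|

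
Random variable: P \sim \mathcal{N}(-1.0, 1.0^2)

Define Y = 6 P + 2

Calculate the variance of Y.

For Y = aP + b: Var(Y) = a² * Var(P)
Var(P) = 1.0^2 = 1
Var(Y) = 6² * 1 = 36 * 1 = 36

36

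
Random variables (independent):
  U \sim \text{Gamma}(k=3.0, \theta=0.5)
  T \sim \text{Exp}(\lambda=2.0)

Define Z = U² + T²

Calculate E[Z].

E[Z] = E[U²] + E[T²]
E[U²] = Var(U) + E[U]² = 0.75 + 2.25 = 3
E[T²] = Var(T) + E[T]² = 0.25 + 0.25 = 0.5
E[Z] = 3 + 0.5 = 3.5

3.5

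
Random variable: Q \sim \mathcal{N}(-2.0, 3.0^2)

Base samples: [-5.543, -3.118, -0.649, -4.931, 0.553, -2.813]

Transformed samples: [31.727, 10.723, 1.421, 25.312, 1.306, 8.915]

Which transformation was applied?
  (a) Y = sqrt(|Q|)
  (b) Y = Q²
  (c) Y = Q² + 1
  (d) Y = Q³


Checking option (c) Y = Q² + 1:
  Q = -5.543 -> Y = 31.727 ✓
  Q = -3.118 -> Y = 10.723 ✓
  Q = -0.649 -> Y = 1.421 ✓
All samples match this transformation.

(c) Q² + 1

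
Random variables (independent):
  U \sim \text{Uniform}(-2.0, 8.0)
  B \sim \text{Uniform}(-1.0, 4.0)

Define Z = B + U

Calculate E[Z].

E[Z] = 1*E[U] + 1*E[B]
E[U] = 3
E[B] = 1.5
E[Z] = 1*3 + 1*1.5 = 4.5

4.5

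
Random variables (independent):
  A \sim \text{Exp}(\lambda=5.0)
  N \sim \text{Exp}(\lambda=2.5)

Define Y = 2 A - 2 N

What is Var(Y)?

For independent RVs: Var(aX + bY) = a²Var(X) + b²Var(Y)
Var(A) = 0.04
Var(N) = 0.16
Var(Y) = 2²*0.04 + (-2)²*0.16
= 4*0.04 + 4*0.16 = 0.8

0.8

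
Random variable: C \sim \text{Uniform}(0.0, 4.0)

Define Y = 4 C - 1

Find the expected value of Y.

For Y = 4C - 1:
E[Y] = 4 * E[C] - 1
E[C] = (0 + 4)/2 = 2
E[Y] = 4 * 2 - 1 = 7

7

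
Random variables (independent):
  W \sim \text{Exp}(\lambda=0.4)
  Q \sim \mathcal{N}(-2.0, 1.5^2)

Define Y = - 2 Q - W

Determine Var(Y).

For independent RVs: Var(aX + bY) = a²Var(X) + b²Var(Y)
Var(W) = 6.25
Var(Q) = 2.25
Var(Y) = (-1)²*6.25 + (-2)²*2.25
= 1*6.25 + 4*2.25 = 15.25

15.25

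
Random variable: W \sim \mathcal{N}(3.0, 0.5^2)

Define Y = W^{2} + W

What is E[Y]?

E[Y] = 1*E[W²] + 1*E[W]
E[W] = 3
E[W²] = Var(W) + (E[W])² = 0.25 + 9 = 9.25
E[Y] = 1*9.25 + 1*3 = 12.25

12.25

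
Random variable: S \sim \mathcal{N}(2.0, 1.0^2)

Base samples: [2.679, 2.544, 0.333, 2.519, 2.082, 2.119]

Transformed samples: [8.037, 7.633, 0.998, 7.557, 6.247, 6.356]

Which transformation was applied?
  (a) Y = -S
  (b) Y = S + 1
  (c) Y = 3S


Checking option (c) Y = 3S:
  S = 2.679 -> Y = 8.037 ✓
  S = 2.544 -> Y = 7.633 ✓
  S = 0.333 -> Y = 0.998 ✓
All samples match this transformation.

(c) 3S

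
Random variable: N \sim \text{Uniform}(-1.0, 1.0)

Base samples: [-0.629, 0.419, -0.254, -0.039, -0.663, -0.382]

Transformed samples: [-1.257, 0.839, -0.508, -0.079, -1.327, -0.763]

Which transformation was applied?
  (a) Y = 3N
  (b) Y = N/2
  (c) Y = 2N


Checking option (c) Y = 2N:
  N = -0.629 -> Y = -1.257 ✓
  N = 0.419 -> Y = 0.839 ✓
  N = -0.254 -> Y = -0.508 ✓
All samples match this transformation.

(c) 2N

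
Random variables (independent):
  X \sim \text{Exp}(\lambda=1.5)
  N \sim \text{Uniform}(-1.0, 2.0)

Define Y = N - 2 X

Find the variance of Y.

For independent RVs: Var(aX + bY) = a²Var(X) + b²Var(Y)
Var(X) = 0.44444444
Var(N) = 0.75
Var(Y) = (-2)²*0.44444444 + 1²*0.75
= 4*0.44444444 + 1*0.75 = 2.5277778

2.5277778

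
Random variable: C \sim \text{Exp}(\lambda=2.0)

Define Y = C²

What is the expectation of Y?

E[C²] = Var(C) + (E[C])² = 0.25 + 0.25 = 0.5

0.5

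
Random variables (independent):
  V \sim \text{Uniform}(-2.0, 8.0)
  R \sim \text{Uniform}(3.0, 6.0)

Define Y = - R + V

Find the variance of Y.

For independent RVs: Var(aX + bY) = a²Var(X) + b²Var(Y)
Var(V) = 8.3333333
Var(R) = 0.75
Var(Y) = 1²*8.3333333 + (-1)²*0.75
= 1*8.3333333 + 1*0.75 = 9.0833333

9.0833333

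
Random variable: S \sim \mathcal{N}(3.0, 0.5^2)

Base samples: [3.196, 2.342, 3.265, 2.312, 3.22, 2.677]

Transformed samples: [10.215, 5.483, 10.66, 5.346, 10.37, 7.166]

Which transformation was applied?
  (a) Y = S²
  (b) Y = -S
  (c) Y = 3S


Checking option (a) Y = S²:
  S = 3.196 -> Y = 10.215 ✓
  S = 2.342 -> Y = 5.483 ✓
  S = 3.265 -> Y = 10.66 ✓
All samples match this transformation.

(a) S²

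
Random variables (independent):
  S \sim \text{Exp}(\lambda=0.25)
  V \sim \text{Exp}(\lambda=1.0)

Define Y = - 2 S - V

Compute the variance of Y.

For independent RVs: Var(aX + bY) = a²Var(X) + b²Var(Y)
Var(S) = 16
Var(V) = 1
Var(Y) = (-2)²*16 + (-1)²*1
= 4*16 + 1*1 = 65

65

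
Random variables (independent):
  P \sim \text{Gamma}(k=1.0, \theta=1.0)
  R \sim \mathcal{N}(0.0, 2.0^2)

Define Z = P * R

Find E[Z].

For independent RVs: E[XY] = E[X]*E[Y]
E[P] = 1
E[R] = 0
E[Z] = 1 * 0 = 0

0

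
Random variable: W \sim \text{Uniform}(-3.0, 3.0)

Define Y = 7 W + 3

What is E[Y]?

For Y = 7W + 3:
E[Y] = 7 * E[W] + 3
E[W] = (-3 + 3)/2 = 0
E[Y] = 7 * 0 + 3 = 3

3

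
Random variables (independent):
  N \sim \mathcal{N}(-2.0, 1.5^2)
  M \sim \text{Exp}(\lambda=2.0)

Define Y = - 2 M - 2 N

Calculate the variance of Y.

For independent RVs: Var(aX + bY) = a²Var(X) + b²Var(Y)
Var(N) = 2.25
Var(M) = 0.25
Var(Y) = (-2)²*2.25 + (-2)²*0.25
= 4*2.25 + 4*0.25 = 10

10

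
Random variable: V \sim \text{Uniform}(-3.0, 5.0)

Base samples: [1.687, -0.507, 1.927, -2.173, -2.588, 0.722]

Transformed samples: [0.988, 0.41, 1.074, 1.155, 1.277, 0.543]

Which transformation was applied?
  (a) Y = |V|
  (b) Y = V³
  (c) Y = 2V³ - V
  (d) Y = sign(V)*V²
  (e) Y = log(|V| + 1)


Checking option (e) Y = log(|V| + 1):
  V = 1.687 -> Y = 0.988 ✓
  V = -0.507 -> Y = 0.41 ✓
  V = 1.927 -> Y = 1.074 ✓
All samples match this transformation.

(e) log(|V| + 1)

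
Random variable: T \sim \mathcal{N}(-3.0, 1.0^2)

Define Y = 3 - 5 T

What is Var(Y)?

For Y = aT + b: Var(Y) = a² * Var(T)
Var(T) = 1.0^2 = 1
Var(Y) = (-5)² * 1 = 25 * 1 = 25

25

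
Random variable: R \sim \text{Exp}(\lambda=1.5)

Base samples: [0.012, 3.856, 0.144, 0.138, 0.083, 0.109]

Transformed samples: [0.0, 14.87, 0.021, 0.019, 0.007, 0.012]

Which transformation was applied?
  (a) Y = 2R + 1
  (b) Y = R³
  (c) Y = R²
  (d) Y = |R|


Checking option (c) Y = R²:
  R = 0.012 -> Y = 0.0 ✓
  R = 3.856 -> Y = 14.87 ✓
  R = 0.144 -> Y = 0.021 ✓
All samples match this transformation.

(c) R²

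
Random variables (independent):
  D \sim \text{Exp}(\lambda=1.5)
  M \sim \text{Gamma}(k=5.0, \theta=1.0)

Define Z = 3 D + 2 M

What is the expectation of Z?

E[Z] = 3*E[D] + 2*E[M]
E[D] = 0.66666667
E[M] = 5
E[Z] = 3*0.66666667 + 2*5 = 12

12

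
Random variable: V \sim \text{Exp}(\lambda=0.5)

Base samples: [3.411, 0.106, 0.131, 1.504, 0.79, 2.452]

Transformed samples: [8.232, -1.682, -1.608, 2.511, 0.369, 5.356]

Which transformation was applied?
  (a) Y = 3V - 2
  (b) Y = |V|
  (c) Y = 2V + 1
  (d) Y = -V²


Checking option (a) Y = 3V - 2:
  V = 3.411 -> Y = 8.232 ✓
  V = 0.106 -> Y = -1.682 ✓
  V = 0.131 -> Y = -1.608 ✓
All samples match this transformation.

(a) 3V - 2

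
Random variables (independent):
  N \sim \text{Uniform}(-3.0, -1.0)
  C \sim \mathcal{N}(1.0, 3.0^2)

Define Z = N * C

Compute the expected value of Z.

For independent RVs: E[XY] = E[X]*E[Y]
E[N] = -2
E[C] = 1
E[Z] = -2 * 1 = -2

-2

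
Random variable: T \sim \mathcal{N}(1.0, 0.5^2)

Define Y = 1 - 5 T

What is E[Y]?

For Y = -5T + 1:
E[Y] = -5 * E[T] + 1
E[T] = 1.0 = 1
E[Y] = -5 * 1 + 1 = -4

-4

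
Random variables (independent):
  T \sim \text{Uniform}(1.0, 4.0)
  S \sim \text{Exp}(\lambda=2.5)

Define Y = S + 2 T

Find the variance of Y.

For independent RVs: Var(aX + bY) = a²Var(X) + b²Var(Y)
Var(T) = 0.75
Var(S) = 0.16
Var(Y) = 2²*0.75 + 1²*0.16
= 4*0.75 + 1*0.16 = 3.16

3.16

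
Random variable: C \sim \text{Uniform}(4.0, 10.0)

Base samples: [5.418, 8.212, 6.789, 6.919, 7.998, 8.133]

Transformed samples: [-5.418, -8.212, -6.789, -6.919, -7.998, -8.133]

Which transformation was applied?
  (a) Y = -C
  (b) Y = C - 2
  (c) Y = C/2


Checking option (a) Y = -C:
  C = 5.418 -> Y = -5.418 ✓
  C = 8.212 -> Y = -8.212 ✓
  C = 6.789 -> Y = -6.789 ✓
All samples match this transformation.

(a) -C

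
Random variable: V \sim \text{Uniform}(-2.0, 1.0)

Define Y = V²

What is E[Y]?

E[V²] = Var(V) + (E[V])² = 0.75 + 0.25 = 1

1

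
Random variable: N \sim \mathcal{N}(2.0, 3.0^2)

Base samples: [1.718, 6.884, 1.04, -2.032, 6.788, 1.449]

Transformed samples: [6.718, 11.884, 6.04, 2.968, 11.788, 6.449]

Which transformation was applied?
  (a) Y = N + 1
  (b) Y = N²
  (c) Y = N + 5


Checking option (c) Y = N + 5:
  N = 1.718 -> Y = 6.718 ✓
  N = 6.884 -> Y = 11.884 ✓
  N = 1.04 -> Y = 6.04 ✓
All samples match this transformation.

(c) N + 5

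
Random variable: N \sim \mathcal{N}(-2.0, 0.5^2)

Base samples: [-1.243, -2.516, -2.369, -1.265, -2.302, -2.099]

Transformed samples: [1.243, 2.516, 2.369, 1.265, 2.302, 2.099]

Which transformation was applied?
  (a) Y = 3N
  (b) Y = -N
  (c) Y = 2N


Checking option (b) Y = -N:
  N = -1.243 -> Y = 1.243 ✓
  N = -2.516 -> Y = 2.516 ✓
  N = -2.369 -> Y = 2.369 ✓
All samples match this transformation.

(b) -N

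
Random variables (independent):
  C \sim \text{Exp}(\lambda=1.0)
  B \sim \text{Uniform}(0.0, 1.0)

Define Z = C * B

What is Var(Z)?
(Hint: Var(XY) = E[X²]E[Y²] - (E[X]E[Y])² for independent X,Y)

Var(XY) = E[X²]E[Y²] - (E[X]E[Y])²
E[C] = 1, Var(C) = 1
E[B] = 0.5, Var(B) = 0.083333333
E[C²] = 1 + 1² = 2
E[B²] = 0.083333333 + 0.5² = 0.33333333
Var(Z) = 2*0.33333333 - (1*0.5)²
= 0.66666667 - 0.25 = 0.41666667

0.41666667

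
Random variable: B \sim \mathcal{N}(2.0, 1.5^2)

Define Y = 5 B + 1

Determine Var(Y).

For Y = aB + b: Var(Y) = a² * Var(B)
Var(B) = 1.5^2 = 2.25
Var(Y) = 5² * 2.25 = 25 * 2.25 = 56.25

56.25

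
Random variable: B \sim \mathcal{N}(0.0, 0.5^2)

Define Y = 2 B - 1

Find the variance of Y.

For Y = aB + b: Var(Y) = a² * Var(B)
Var(B) = 0.5^2 = 0.25
Var(Y) = 2² * 0.25 = 4 * 0.25 = 1

1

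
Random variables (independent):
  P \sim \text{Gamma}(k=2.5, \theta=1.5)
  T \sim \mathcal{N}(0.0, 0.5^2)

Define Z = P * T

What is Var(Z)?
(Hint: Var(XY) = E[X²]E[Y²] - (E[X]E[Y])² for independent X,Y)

Var(XY) = E[X²]E[Y²] - (E[X]E[Y])²
E[P] = 3.75, Var(P) = 5.625
E[T] = 0, Var(T) = 0.25
E[P²] = 5.625 + 3.75² = 19.6875
E[T²] = 0.25 + 0² = 0.25
Var(Z) = 19.6875*0.25 - (3.75*0)²
= 4.921875 - 0 = 4.921875

4.921875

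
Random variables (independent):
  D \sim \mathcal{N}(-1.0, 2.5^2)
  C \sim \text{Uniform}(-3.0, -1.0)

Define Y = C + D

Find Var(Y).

For independent RVs: Var(aX + bY) = a²Var(X) + b²Var(Y)
Var(D) = 6.25
Var(C) = 0.33333333
Var(Y) = 1²*6.25 + 1²*0.33333333
= 1*6.25 + 1*0.33333333 = 6.5833333

6.5833333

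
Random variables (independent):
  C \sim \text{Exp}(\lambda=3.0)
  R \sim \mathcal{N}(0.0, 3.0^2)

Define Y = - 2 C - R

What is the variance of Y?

For independent RVs: Var(aX + bY) = a²Var(X) + b²Var(Y)
Var(C) = 0.11111111
Var(R) = 9
Var(Y) = (-2)²*0.11111111 + (-1)²*9
= 4*0.11111111 + 1*9 = 9.4444444

9.4444444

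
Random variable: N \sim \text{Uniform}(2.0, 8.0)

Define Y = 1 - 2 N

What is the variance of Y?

For Y = aN + b: Var(Y) = a² * Var(N)
Var(N) = (8 - 2)^2/12 = 3
Var(Y) = (-2)² * 3 = 4 * 3 = 12

12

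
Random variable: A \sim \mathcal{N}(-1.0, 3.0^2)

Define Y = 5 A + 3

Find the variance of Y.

For Y = aA + b: Var(Y) = a² * Var(A)
Var(A) = 3.0^2 = 9
Var(Y) = 5² * 9 = 25 * 9 = 225

225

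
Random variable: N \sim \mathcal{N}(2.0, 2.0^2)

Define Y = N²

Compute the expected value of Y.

E[N²] = Var(N) + (E[N])² = 4 + 4 = 8

8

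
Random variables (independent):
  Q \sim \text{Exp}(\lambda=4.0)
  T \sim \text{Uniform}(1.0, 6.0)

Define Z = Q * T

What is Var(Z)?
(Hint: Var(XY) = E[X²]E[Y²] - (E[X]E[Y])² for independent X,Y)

Var(XY) = E[X²]E[Y²] - (E[X]E[Y])²
E[Q] = 0.25, Var(Q) = 0.0625
E[T] = 3.5, Var(T) = 2.0833333
E[Q²] = 0.0625 + 0.25² = 0.125
E[T²] = 2.0833333 + 3.5² = 14.333333
Var(Z) = 0.125*14.333333 - (0.25*3.5)²
= 1.7916667 - 0.765625 = 1.0260417

1.0260417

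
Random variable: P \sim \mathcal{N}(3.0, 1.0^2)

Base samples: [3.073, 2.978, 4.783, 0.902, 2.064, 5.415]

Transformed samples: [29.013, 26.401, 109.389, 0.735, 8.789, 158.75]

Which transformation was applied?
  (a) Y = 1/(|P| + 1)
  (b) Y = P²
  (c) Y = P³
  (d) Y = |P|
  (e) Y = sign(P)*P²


Checking option (c) Y = P³:
  P = 3.073 -> Y = 29.013 ✓
  P = 2.978 -> Y = 26.401 ✓
  P = 4.783 -> Y = 109.389 ✓
All samples match this transformation.

(c) P³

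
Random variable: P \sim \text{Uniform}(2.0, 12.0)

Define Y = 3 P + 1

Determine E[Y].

For Y = 3P + 1:
E[Y] = 3 * E[P] + 1
E[P] = (2 + 12)/2 = 7
E[Y] = 3 * 7 + 1 = 22

22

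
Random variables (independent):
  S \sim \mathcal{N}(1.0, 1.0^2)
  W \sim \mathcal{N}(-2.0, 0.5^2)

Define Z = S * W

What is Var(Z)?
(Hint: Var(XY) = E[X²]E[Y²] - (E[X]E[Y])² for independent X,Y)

Var(XY) = E[X²]E[Y²] - (E[X]E[Y])²
E[S] = 1, Var(S) = 1
E[W] = -2, Var(W) = 0.25
E[S²] = 1 + 1² = 2
E[W²] = 0.25 + (-2)² = 4.25
Var(Z) = 2*4.25 - (1*(-2))²
= 8.5 - 4 = 4.5

4.5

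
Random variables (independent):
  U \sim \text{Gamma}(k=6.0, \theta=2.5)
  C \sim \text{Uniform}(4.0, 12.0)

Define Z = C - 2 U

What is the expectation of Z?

E[Z] = -2*E[U] + 1*E[C]
E[U] = 15
E[C] = 8
E[Z] = -2*15 + 1*8 = -22

-22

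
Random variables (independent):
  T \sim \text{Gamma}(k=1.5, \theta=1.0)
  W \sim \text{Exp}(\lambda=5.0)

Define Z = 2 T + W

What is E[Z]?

E[Z] = 2*E[T] + 1*E[W]
E[T] = 1.5
E[W] = 0.2
E[Z] = 2*1.5 + 1*0.2 = 3.2

3.2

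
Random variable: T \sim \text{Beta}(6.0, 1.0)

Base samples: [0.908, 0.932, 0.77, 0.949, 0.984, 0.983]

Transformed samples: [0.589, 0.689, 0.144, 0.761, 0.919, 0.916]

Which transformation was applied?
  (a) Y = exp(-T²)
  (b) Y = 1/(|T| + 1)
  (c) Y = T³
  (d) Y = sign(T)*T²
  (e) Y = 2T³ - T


Checking option (e) Y = 2T³ - T:
  T = 0.908 -> Y = 0.589 ✓
  T = 0.932 -> Y = 0.689 ✓
  T = 0.77 -> Y = 0.144 ✓
All samples match this transformation.

(e) 2T³ - T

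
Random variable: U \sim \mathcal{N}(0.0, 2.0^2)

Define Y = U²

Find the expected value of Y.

Using E[X²] = Var(X) + (E[X])²:
E[U] = 0
Var(U) = 2.0^2 = 4
E[U²] = 4 + 0² = 4 + 0 = 4

4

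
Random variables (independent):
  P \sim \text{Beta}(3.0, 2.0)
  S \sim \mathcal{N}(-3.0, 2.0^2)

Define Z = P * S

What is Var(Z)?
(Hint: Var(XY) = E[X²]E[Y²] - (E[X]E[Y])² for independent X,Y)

Var(XY) = E[X²]E[Y²] - (E[X]E[Y])²
E[P] = 0.6, Var(P) = 0.04
E[S] = -3, Var(S) = 4
E[P²] = 0.04 + 0.6² = 0.4
E[S²] = 4 + (-3)² = 13
Var(Z) = 0.4*13 - (0.6*(-3))²
= 5.2 - 3.24 = 1.96

1.96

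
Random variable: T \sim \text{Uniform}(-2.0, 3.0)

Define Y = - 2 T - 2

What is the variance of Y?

For Y = aT + b: Var(Y) = a² * Var(T)
Var(T) = (3 + 2)^2/12 = 2.0833333
Var(Y) = (-2)² * 2.0833333 = 4 * 2.0833333 = 8.3333333

8.3333333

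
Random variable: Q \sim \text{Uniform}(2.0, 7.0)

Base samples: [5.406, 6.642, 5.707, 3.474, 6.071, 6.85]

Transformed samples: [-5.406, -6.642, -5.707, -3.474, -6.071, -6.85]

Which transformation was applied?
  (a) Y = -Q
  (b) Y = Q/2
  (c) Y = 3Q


Checking option (a) Y = -Q:
  Q = 5.406 -> Y = -5.406 ✓
  Q = 6.642 -> Y = -6.642 ✓
  Q = 5.707 -> Y = -5.707 ✓
All samples match this transformation.

(a) -Q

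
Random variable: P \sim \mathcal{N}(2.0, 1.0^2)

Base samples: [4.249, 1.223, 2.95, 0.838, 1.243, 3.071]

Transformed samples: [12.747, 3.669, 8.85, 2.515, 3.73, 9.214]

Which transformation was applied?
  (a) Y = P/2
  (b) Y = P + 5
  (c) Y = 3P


Checking option (c) Y = 3P:
  P = 4.249 -> Y = 12.747 ✓
  P = 1.223 -> Y = 3.669 ✓
  P = 2.95 -> Y = 8.85 ✓
All samples match this transformation.

(c) 3P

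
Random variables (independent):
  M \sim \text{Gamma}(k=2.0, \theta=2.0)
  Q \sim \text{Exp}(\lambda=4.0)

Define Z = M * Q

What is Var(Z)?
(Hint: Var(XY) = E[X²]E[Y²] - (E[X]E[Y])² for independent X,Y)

Var(XY) = E[X²]E[Y²] - (E[X]E[Y])²
E[M] = 4, Var(M) = 8
E[Q] = 0.25, Var(Q) = 0.0625
E[M²] = 8 + 4² = 24
E[Q²] = 0.0625 + 0.25² = 0.125
Var(Z) = 24*0.125 - (4*0.25)²
= 3 - 1 = 2

2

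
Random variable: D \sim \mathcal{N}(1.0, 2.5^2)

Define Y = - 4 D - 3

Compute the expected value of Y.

For Y = -4D - 3:
E[Y] = -4 * E[D] - 3
E[D] = 1.0 = 1
E[Y] = -4 * 1 - 3 = -7

-7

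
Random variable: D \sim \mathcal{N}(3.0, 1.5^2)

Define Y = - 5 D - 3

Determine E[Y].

For Y = -5D - 3:
E[Y] = -5 * E[D] - 3
E[D] = 3.0 = 3
E[Y] = -5 * 3 - 3 = -18

-18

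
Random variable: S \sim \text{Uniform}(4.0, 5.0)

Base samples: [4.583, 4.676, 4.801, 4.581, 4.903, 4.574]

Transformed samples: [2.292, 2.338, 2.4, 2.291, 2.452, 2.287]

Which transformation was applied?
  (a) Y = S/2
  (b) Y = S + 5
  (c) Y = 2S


Checking option (a) Y = S/2:
  S = 4.583 -> Y = 2.292 ✓
  S = 4.676 -> Y = 2.338 ✓
  S = 4.801 -> Y = 2.4 ✓
All samples match this transformation.

(a) S/2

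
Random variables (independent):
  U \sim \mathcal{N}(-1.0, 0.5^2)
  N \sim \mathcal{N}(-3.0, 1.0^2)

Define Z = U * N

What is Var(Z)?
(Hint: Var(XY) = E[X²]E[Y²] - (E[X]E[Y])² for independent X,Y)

Var(XY) = E[X²]E[Y²] - (E[X]E[Y])²
E[U] = -1, Var(U) = 0.25
E[N] = -3, Var(N) = 1
E[U²] = 0.25 + (-1)² = 1.25
E[N²] = 1 + (-3)² = 10
Var(Z) = 1.25*10 - (-1*(-3))²
= 12.5 - 9 = 3.5

3.5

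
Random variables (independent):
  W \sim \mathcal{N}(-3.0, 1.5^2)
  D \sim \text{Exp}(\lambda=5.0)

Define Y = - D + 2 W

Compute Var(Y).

For independent RVs: Var(aX + bY) = a²Var(X) + b²Var(Y)
Var(W) = 2.25
Var(D) = 0.04
Var(Y) = 2²*2.25 + (-1)²*0.04
= 4*2.25 + 1*0.04 = 9.04

9.04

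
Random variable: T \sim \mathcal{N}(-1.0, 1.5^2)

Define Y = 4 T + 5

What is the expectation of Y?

For Y = 4T + 5:
E[Y] = 4 * E[T] + 5
E[T] = -1.0 = -1
E[Y] = 4 * (-1) + 5 = 1

1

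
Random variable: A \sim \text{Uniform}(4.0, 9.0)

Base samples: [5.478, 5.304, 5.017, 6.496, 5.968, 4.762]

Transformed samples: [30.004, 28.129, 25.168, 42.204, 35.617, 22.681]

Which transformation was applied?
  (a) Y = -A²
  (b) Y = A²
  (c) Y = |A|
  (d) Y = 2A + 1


Checking option (b) Y = A²:
  A = 5.478 -> Y = 30.004 ✓
  A = 5.304 -> Y = 28.129 ✓
  A = 5.017 -> Y = 25.168 ✓
All samples match this transformation.

(b) A²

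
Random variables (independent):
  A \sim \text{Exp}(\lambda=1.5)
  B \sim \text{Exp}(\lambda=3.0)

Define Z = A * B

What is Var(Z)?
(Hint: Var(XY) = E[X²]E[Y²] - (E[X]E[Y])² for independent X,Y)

Var(XY) = E[X²]E[Y²] - (E[X]E[Y])²
E[A] = 0.66666667, Var(A) = 0.44444444
E[B] = 0.33333333, Var(B) = 0.11111111
E[A²] = 0.44444444 + 0.66666667² = 0.88888889
E[B²] = 0.11111111 + 0.33333333² = 0.22222222
Var(Z) = 0.88888889*0.22222222 - (0.66666667*0.33333333)²
= 0.19753086 - 0.049382716 = 0.14814815

0.14814815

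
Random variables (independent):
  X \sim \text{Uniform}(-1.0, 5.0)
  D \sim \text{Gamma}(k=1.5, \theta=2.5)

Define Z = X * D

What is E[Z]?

For independent RVs: E[XY] = E[X]*E[Y]
E[X] = 2
E[D] = 3.75
E[Z] = 2 * 3.75 = 7.5

7.5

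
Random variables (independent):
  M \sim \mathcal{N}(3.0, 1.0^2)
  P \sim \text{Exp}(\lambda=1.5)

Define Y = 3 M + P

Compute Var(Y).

For independent RVs: Var(aX + bY) = a²Var(X) + b²Var(Y)
Var(M) = 1
Var(P) = 0.44444444
Var(Y) = 3²*1 + 1²*0.44444444
= 9*1 + 1*0.44444444 = 9.4444444

9.4444444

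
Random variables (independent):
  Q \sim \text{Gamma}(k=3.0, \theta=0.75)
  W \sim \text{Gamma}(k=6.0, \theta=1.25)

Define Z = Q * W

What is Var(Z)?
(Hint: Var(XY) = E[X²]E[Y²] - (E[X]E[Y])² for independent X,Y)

Var(XY) = E[X²]E[Y²] - (E[X]E[Y])²
E[Q] = 2.25, Var(Q) = 1.6875
E[W] = 7.5, Var(W) = 9.375
E[Q²] = 1.6875 + 2.25² = 6.75
E[W²] = 9.375 + 7.5² = 65.625
Var(Z) = 6.75*65.625 - (2.25*7.5)²
= 442.96875 - 284.76562 = 158.20312

158.20312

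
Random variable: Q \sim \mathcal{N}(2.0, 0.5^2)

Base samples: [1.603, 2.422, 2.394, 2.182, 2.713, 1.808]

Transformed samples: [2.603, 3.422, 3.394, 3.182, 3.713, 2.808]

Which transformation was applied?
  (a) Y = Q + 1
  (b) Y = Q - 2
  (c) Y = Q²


Checking option (a) Y = Q + 1:
  Q = 1.603 -> Y = 2.603 ✓
  Q = 2.422 -> Y = 3.422 ✓
  Q = 2.394 -> Y = 3.394 ✓
All samples match this transformation.

(a) Q + 1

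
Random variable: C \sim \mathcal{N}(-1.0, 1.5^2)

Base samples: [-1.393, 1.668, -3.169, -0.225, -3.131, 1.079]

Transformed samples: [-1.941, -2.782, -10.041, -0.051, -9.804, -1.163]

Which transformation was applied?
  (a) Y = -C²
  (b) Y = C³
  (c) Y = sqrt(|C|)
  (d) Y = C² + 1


Checking option (a) Y = -C²:
  C = -1.393 -> Y = -1.941 ✓
  C = 1.668 -> Y = -2.782 ✓
  C = -3.169 -> Y = -10.041 ✓
All samples match this transformation.

(a) -C²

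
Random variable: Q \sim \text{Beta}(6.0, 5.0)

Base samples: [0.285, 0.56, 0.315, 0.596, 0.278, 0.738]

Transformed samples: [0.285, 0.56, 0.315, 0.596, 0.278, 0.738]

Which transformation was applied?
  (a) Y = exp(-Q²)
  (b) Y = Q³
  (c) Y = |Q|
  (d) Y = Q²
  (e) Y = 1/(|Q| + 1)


Checking option (c) Y = |Q|:
  Q = 0.285 -> Y = 0.285 ✓
  Q = 0.56 -> Y = 0.56 ✓
  Q = 0.315 -> Y = 0.315 ✓
All samples match this transformation.

(c) |Q|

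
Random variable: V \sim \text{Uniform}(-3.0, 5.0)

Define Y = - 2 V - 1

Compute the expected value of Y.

For Y = -2V - 1:
E[Y] = -2 * E[V] - 1
E[V] = (-3 + 5)/2 = 1
E[Y] = -2 * 1 - 1 = -3

-3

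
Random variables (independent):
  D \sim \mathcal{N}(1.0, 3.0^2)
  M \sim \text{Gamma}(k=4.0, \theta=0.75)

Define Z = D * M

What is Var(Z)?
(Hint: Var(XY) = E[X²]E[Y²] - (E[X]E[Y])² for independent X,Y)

Var(XY) = E[X²]E[Y²] - (E[X]E[Y])²
E[D] = 1, Var(D) = 9
E[M] = 3, Var(M) = 2.25
E[D²] = 9 + 1² = 10
E[M²] = 2.25 + 3² = 11.25
Var(Z) = 10*11.25 - (1*3)²
= 112.5 - 9 = 103.5

103.5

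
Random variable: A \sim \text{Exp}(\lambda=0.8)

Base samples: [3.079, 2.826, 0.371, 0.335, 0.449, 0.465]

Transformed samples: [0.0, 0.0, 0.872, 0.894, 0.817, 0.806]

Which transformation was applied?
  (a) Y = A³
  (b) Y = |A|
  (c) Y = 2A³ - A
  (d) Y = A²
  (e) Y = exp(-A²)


Checking option (e) Y = exp(-A²):
  A = 3.079 -> Y = 0.0 ✓
  A = 2.826 -> Y = 0.0 ✓
  A = 0.371 -> Y = 0.872 ✓
All samples match this transformation.

(e) exp(-A²)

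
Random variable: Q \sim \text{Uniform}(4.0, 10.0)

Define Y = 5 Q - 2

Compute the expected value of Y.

For Y = 5Q - 2:
E[Y] = 5 * E[Q] - 2
E[Q] = (4 + 10)/2 = 7
E[Y] = 5 * 7 - 2 = 33

33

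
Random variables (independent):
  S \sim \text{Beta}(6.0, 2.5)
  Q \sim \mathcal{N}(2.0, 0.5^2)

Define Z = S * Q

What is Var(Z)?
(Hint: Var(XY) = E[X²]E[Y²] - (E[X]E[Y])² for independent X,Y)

Var(XY) = E[X²]E[Y²] - (E[X]E[Y])²
E[S] = 0.70588235, Var(S) = 0.021853943
E[Q] = 2, Var(Q) = 0.25
E[S²] = 0.021853943 + 0.70588235² = 0.52012384
E[Q²] = 0.25 + 2² = 4.25
Var(Z) = 0.52012384*4.25 - (0.70588235*2)²
= 2.2105263 - 1.9930796 = 0.21744673

0.21744673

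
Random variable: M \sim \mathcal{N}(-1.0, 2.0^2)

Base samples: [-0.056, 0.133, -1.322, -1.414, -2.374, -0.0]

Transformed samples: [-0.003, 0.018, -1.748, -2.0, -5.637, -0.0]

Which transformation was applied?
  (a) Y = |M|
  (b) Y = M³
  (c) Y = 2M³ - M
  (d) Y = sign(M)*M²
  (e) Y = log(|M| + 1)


Checking option (d) Y = sign(M)*M²:
  M = -0.056 -> Y = -0.003 ✓
  M = 0.133 -> Y = 0.018 ✓
  M = -1.322 -> Y = -1.748 ✓
All samples match this transformation.

(d) sign(M)*M²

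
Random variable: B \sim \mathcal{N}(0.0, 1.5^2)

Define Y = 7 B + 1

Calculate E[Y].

For Y = 7B + 1:
E[Y] = 7 * E[B] + 1
E[B] = 0.0 = 0
E[Y] = 7 * 0 + 1 = 1

1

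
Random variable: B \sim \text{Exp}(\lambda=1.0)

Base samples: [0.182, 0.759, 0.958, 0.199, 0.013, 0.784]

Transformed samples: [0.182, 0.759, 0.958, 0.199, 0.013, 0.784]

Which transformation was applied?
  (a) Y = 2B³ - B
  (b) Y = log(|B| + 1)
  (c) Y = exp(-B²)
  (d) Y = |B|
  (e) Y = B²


Checking option (d) Y = |B|:
  B = 0.182 -> Y = 0.182 ✓
  B = 0.759 -> Y = 0.759 ✓
  B = 0.958 -> Y = 0.958 ✓
All samples match this transformation.

(d) |B|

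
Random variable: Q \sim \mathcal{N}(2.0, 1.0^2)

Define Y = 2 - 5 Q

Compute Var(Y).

For Y = aQ + b: Var(Y) = a² * Var(Q)
Var(Q) = 1.0^2 = 1
Var(Y) = (-5)² * 1 = 25 * 1 = 25

25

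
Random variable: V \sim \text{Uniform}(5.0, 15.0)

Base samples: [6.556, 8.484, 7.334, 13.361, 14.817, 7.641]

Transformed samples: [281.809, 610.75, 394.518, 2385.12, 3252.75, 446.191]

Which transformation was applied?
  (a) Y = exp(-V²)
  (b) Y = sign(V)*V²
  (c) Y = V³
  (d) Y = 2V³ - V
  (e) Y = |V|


Checking option (c) Y = V³:
  V = 6.556 -> Y = 281.809 ✓
  V = 8.484 -> Y = 610.75 ✓
  V = 7.334 -> Y = 394.518 ✓
All samples match this transformation.

(c) V³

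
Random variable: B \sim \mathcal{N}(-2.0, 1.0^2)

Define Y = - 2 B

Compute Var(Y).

For Y = aB + b: Var(Y) = a² * Var(B)
Var(B) = 1.0^2 = 1
Var(Y) = (-2)² * 1 = 4 * 1 = 4

4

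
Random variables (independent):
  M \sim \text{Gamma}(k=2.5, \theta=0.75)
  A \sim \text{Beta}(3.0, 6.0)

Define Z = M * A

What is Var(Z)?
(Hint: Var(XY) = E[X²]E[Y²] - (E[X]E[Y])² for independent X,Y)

Var(XY) = E[X²]E[Y²] - (E[X]E[Y])²
E[M] = 1.875, Var(M) = 1.40625
E[A] = 0.33333333, Var(A) = 0.022222222
E[M²] = 1.40625 + 1.875² = 4.921875
E[A²] = 0.022222222 + 0.33333333² = 0.13333333
Var(Z) = 4.921875*0.13333333 - (1.875*0.33333333)²
= 0.65625 - 0.390625 = 0.265625

0.265625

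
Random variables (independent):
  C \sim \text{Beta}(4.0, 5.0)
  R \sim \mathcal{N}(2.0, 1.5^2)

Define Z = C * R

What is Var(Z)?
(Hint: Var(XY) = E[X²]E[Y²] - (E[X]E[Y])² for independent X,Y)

Var(XY) = E[X²]E[Y²] - (E[X]E[Y])²
E[C] = 0.44444444, Var(C) = 0.024691358
E[R] = 2, Var(R) = 2.25
E[C²] = 0.024691358 + 0.44444444² = 0.22222222
E[R²] = 2.25 + 2² = 6.25
Var(Z) = 0.22222222*6.25 - (0.44444444*2)²
= 1.3888889 - 0.79012346 = 0.59876543

0.59876543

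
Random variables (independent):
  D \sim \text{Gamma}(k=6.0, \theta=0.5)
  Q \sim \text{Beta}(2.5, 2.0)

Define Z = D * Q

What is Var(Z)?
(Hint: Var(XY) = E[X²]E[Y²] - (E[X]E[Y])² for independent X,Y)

Var(XY) = E[X²]E[Y²] - (E[X]E[Y])²
E[D] = 3, Var(D) = 1.5
E[Q] = 0.55555556, Var(Q) = 0.044893378
E[D²] = 1.5 + 3² = 10.5
E[Q²] = 0.044893378 + 0.55555556² = 0.35353535
Var(Z) = 10.5*0.35353535 - (3*0.55555556)²
= 3.7121212 - 2.7777778 = 0.93434343

0.93434343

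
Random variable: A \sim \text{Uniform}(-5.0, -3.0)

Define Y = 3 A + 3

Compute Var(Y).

For Y = aA + b: Var(Y) = a² * Var(A)
Var(A) = (-3 + 5)^2/12 = 0.33333333
Var(Y) = 3² * 0.33333333 = 9 * 0.33333333 = 3

3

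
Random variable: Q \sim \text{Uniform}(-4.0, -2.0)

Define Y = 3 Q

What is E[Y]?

For Y = 3Q:
E[Y] = 3 * E[Q]
E[Q] = (-4 - 2)/2 = -3
E[Y] = 3 * (-3) = -9

-9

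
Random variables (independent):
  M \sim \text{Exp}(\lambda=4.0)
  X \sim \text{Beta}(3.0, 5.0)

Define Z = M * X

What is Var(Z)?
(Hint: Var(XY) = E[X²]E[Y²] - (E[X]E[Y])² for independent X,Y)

Var(XY) = E[X²]E[Y²] - (E[X]E[Y])²
E[M] = 0.25, Var(M) = 0.0625
E[X] = 0.375, Var(X) = 0.026041667
E[M²] = 0.0625 + 0.25² = 0.125
E[X²] = 0.026041667 + 0.375² = 0.16666667
Var(Z) = 0.125*0.16666667 - (0.25*0.375)²
= 0.020833333 - 0.0087890625 = 0.012044271

0.012044271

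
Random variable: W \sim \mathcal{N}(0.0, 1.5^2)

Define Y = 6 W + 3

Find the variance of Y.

For Y = aW + b: Var(Y) = a² * Var(W)
Var(W) = 1.5^2 = 2.25
Var(Y) = 6² * 2.25 = 36 * 2.25 = 81

81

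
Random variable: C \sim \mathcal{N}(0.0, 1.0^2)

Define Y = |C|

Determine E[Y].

For X ~ N(0, 1.0²), E[|X|] = sigma * sqrt(2/pi)
= 1.0 * sqrt(2/pi) = 0.79788456

0.79788456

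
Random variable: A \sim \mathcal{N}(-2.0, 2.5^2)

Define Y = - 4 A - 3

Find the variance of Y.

For Y = aA + b: Var(Y) = a² * Var(A)
Var(A) = 2.5^2 = 6.25
Var(Y) = (-4)² * 6.25 = 16 * 6.25 = 100

100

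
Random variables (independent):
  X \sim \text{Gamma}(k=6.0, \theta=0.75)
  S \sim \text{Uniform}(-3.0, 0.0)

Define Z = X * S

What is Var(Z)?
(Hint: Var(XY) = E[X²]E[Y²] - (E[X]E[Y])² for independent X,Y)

Var(XY) = E[X²]E[Y²] - (E[X]E[Y])²
E[X] = 4.5, Var(X) = 3.375
E[S] = -1.5, Var(S) = 0.75
E[X²] = 3.375 + 4.5² = 23.625
E[S²] = 0.75 + (-1.5)² = 3
Var(Z) = 23.625*3 - (4.5*(-1.5))²
= 70.875 - 45.5625 = 25.3125

25.3125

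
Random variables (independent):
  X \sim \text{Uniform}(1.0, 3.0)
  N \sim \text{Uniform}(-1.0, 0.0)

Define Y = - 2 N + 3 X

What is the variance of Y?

For independent RVs: Var(aX + bY) = a²Var(X) + b²Var(Y)
Var(X) = 0.33333333
Var(N) = 0.083333333
Var(Y) = 3²*0.33333333 + (-2)²*0.083333333
= 9*0.33333333 + 4*0.083333333 = 3.3333333

3.3333333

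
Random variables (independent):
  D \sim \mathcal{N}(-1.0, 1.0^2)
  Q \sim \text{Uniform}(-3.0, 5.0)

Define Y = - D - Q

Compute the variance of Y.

For independent RVs: Var(aX + bY) = a²Var(X) + b²Var(Y)
Var(D) = 1
Var(Q) = 5.3333333
Var(Y) = (-1)²*1 + (-1)²*5.3333333
= 1*1 + 1*5.3333333 = 6.3333333

6.3333333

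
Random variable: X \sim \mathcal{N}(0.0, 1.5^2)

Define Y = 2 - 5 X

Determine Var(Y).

For Y = aX + b: Var(Y) = a² * Var(X)
Var(X) = 1.5^2 = 2.25
Var(Y) = (-5)² * 2.25 = 25 * 2.25 = 56.25

56.25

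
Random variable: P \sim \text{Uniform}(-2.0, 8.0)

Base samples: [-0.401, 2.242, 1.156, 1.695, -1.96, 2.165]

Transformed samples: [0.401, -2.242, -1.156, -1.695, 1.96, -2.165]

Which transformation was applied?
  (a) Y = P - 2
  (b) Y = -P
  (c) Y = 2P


Checking option (b) Y = -P:
  P = -0.401 -> Y = 0.401 ✓
  P = 2.242 -> Y = -2.242 ✓
  P = 1.156 -> Y = -1.156 ✓
All samples match this transformation.

(b) -P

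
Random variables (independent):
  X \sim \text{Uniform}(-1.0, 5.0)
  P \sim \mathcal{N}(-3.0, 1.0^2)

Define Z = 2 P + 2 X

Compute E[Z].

E[Z] = 2*E[X] + 2*E[P]
E[X] = 2
E[P] = -3
E[Z] = 2*2 + 2*(-3) = -2

-2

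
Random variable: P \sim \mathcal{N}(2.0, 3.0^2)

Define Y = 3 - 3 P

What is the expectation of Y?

For Y = -3P + 3:
E[Y] = -3 * E[P] + 3
E[P] = 2.0 = 2
E[Y] = -3 * 2 + 3 = -3

-3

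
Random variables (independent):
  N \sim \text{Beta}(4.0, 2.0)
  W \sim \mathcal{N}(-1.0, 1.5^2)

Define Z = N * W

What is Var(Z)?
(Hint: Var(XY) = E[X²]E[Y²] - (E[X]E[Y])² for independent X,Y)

Var(XY) = E[X²]E[Y²] - (E[X]E[Y])²
E[N] = 0.66666667, Var(N) = 0.031746032
E[W] = -1, Var(W) = 2.25
E[N²] = 0.031746032 + 0.66666667² = 0.47619048
E[W²] = 2.25 + (-1)² = 3.25
Var(Z) = 0.47619048*3.25 - (0.66666667*(-1))²
= 1.547619 - 0.44444444 = 1.1031746

1.1031746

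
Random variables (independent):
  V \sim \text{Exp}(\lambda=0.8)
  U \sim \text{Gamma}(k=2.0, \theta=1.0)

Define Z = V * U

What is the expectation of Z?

For independent RVs: E[XY] = E[X]*E[Y]
E[V] = 1.25
E[U] = 2
E[Z] = 1.25 * 2 = 2.5

2.5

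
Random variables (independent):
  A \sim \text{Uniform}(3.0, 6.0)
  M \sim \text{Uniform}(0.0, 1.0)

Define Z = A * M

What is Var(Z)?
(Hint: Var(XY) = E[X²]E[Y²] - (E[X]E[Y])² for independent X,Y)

Var(XY) = E[X²]E[Y²] - (E[X]E[Y])²
E[A] = 4.5, Var(A) = 0.75
E[M] = 0.5, Var(M) = 0.083333333
E[A²] = 0.75 + 4.5² = 21
E[M²] = 0.083333333 + 0.5² = 0.33333333
Var(Z) = 21*0.33333333 - (4.5*0.5)²
= 7 - 5.0625 = 1.9375

1.9375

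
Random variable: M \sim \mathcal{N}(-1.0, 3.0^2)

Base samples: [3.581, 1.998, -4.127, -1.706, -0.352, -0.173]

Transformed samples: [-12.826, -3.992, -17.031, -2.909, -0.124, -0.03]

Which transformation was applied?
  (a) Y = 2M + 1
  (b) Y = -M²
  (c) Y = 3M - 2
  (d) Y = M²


Checking option (b) Y = -M²:
  M = 3.581 -> Y = -12.826 ✓
  M = 1.998 -> Y = -3.992 ✓
  M = -4.127 -> Y = -17.031 ✓
All samples match this transformation.

(b) -M²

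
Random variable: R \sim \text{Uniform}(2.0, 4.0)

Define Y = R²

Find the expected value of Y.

Using E[X²] = Var(X) + (E[X])²:
E[R] = 3
Var(R) = (4 - 2)^2/12 = 0.33333333
E[R²] = 0.33333333 + 3² = 0.33333333 + 9 = 9.3333333

9.3333333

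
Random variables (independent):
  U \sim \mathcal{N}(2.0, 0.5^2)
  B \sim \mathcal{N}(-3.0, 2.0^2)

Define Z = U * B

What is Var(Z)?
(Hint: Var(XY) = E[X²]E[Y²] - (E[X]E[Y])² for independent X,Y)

Var(XY) = E[X²]E[Y²] - (E[X]E[Y])²
E[U] = 2, Var(U) = 0.25
E[B] = -3, Var(B) = 4
E[U²] = 0.25 + 2² = 4.25
E[B²] = 4 + (-3)² = 13
Var(Z) = 4.25*13 - (2*(-3))²
= 55.25 - 36 = 19.25

19.25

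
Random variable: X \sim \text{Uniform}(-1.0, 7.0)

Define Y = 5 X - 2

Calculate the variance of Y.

For Y = aX + b: Var(Y) = a² * Var(X)
Var(X) = (7 + 1)^2/12 = 5.3333333
Var(Y) = 5² * 5.3333333 = 25 * 5.3333333 = 133.33333

133.33333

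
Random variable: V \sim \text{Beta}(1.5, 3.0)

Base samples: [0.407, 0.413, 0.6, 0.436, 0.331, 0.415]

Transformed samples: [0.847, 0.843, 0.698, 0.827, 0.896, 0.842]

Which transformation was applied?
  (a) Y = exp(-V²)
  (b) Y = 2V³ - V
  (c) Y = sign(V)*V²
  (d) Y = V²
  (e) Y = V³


Checking option (a) Y = exp(-V²):
  V = 0.407 -> Y = 0.847 ✓
  V = 0.413 -> Y = 0.843 ✓
  V = 0.6 -> Y = 0.698 ✓
All samples match this transformation.

(a) exp(-V²)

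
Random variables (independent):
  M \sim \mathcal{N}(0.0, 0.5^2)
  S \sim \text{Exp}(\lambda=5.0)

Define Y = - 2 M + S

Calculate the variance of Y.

For independent RVs: Var(aX + bY) = a²Var(X) + b²Var(Y)
Var(M) = 0.25
Var(S) = 0.04
Var(Y) = (-2)²*0.25 + 1²*0.04
= 4*0.25 + 1*0.04 = 1.04

1.04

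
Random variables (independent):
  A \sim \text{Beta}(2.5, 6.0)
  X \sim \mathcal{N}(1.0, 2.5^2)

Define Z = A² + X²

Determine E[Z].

E[Z] = E[A²] + E[X²]
E[A²] = Var(A) + E[A]² = 0.021853943 + 0.08650519 = 0.10835913
E[X²] = Var(X) + E[X]² = 6.25 + 1 = 7.25
E[Z] = 0.10835913 + 7.25 = 7.3583591

7.3583591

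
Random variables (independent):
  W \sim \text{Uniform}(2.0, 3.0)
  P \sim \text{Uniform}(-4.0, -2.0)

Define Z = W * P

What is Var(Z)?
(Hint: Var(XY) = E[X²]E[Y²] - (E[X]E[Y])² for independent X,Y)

Var(XY) = E[X²]E[Y²] - (E[X]E[Y])²
E[W] = 2.5, Var(W) = 0.083333333
E[P] = -3, Var(P) = 0.33333333
E[W²] = 0.083333333 + 2.5² = 6.3333333
E[P²] = 0.33333333 + (-3)² = 9.3333333
Var(Z) = 6.3333333*9.3333333 - (2.5*(-3))²
= 59.111111 - 56.25 = 2.8611111

2.8611111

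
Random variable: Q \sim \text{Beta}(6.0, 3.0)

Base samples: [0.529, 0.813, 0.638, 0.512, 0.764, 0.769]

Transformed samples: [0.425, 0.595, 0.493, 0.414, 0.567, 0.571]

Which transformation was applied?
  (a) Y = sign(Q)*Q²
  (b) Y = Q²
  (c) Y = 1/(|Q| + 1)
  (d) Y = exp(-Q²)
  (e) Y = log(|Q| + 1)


Checking option (e) Y = log(|Q| + 1):
  Q = 0.529 -> Y = 0.425 ✓
  Q = 0.813 -> Y = 0.595 ✓
  Q = 0.638 -> Y = 0.493 ✓
All samples match this transformation.

(e) log(|Q| + 1)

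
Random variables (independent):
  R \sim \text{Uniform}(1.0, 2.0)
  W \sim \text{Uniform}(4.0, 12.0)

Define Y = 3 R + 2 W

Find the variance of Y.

For independent RVs: Var(aX + bY) = a²Var(X) + b²Var(Y)
Var(R) = 0.083333333
Var(W) = 5.3333333
Var(Y) = 3²*0.083333333 + 2²*5.3333333
= 9*0.083333333 + 4*5.3333333 = 22.083333

22.083333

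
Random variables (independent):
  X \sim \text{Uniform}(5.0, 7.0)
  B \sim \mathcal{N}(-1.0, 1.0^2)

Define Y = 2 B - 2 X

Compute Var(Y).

For independent RVs: Var(aX + bY) = a²Var(X) + b²Var(Y)
Var(X) = 0.33333333
Var(B) = 1
Var(Y) = (-2)²*0.33333333 + 2²*1
= 4*0.33333333 + 4*1 = 5.3333333

5.3333333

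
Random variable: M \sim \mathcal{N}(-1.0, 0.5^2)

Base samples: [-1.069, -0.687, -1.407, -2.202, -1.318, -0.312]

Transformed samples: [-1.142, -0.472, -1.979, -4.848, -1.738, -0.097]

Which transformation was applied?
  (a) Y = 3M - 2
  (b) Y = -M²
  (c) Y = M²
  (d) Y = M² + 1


Checking option (b) Y = -M²:
  M = -1.069 -> Y = -1.142 ✓
  M = -0.687 -> Y = -0.472 ✓
  M = -1.407 -> Y = -1.979 ✓
All samples match this transformation.

(b) -M²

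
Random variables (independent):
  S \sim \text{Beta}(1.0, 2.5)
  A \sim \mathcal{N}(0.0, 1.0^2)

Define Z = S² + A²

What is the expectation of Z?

E[Z] = E[S²] + E[A²]
E[S²] = Var(S) + E[S]² = 0.045351474 + 0.081632653 = 0.12698413
E[A²] = Var(A) + E[A]² = 1 + 0 = 1
E[Z] = 0.12698413 + 1 = 1.1269841

1.1269841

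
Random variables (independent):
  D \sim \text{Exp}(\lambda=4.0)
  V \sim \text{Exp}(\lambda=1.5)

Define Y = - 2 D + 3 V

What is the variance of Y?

For independent RVs: Var(aX + bY) = a²Var(X) + b²Var(Y)
Var(D) = 0.0625
Var(V) = 0.44444444
Var(Y) = (-2)²*0.0625 + 3²*0.44444444
= 4*0.0625 + 9*0.44444444 = 4.25

4.25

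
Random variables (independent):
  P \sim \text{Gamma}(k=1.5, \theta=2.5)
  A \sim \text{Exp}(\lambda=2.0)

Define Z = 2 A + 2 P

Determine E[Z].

E[Z] = 2*E[P] + 2*E[A]
E[P] = 3.75
E[A] = 0.5
E[Z] = 2*3.75 + 2*0.5 = 8.5

8.5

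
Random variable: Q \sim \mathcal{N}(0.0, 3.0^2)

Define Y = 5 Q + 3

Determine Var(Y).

For Y = aQ + b: Var(Y) = a² * Var(Q)
Var(Q) = 3.0^2 = 9
Var(Y) = 5² * 9 = 25 * 9 = 225

225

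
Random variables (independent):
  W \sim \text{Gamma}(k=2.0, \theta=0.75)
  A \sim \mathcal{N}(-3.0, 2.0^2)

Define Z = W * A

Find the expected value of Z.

For independent RVs: E[XY] = E[X]*E[Y]
E[W] = 1.5
E[A] = -3
E[Z] = 1.5 * (-3) = -4.5

-4.5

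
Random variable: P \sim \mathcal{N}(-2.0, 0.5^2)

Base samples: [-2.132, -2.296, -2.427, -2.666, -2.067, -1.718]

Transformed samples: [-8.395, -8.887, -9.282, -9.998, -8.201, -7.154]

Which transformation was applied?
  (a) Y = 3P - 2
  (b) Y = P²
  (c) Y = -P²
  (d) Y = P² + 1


Checking option (a) Y = 3P - 2:
  P = -2.132 -> Y = -8.395 ✓
  P = -2.296 -> Y = -8.887 ✓
  P = -2.427 -> Y = -9.282 ✓
All samples match this transformation.

(a) 3P - 2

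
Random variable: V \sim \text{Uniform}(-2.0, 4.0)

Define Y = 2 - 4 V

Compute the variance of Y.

For Y = aV + b: Var(Y) = a² * Var(V)
Var(V) = (4 + 2)^2/12 = 3
Var(Y) = (-4)² * 3 = 16 * 3 = 48

48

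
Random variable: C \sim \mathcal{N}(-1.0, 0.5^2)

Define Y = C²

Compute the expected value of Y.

E[C²] = Var(C) + (E[C])² = 0.25 + 1 = 1.25

1.25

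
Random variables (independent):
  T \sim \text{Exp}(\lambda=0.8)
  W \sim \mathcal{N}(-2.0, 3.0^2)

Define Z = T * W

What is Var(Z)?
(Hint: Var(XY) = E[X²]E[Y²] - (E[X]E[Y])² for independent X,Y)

Var(XY) = E[X²]E[Y²] - (E[X]E[Y])²
E[T] = 1.25, Var(T) = 1.5625
E[W] = -2, Var(W) = 9
E[T²] = 1.5625 + 1.25² = 3.125
E[W²] = 9 + (-2)² = 13
Var(Z) = 3.125*13 - (1.25*(-2))²
= 40.625 - 6.25 = 34.375

34.375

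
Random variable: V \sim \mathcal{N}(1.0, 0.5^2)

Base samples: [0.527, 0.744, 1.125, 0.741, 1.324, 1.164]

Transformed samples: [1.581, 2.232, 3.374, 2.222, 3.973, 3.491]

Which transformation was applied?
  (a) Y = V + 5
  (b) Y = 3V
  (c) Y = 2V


Checking option (b) Y = 3V:
  V = 0.527 -> Y = 1.581 ✓
  V = 0.744 -> Y = 2.232 ✓
  V = 1.125 -> Y = 3.374 ✓
All samples match this transformation.

(b) 3V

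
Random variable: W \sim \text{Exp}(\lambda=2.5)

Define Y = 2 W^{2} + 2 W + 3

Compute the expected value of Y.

E[Y] = 2*E[W²] + 2*E[W] + 3
E[W] = 0.4
E[W²] = Var(W) + (E[W])² = 0.16 + 0.16 = 0.32
E[Y] = 2*0.32 + 2*0.4 + 3 = 4.44

4.44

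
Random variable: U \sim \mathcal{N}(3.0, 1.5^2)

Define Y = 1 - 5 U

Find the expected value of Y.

For Y = -5U + 1:
E[Y] = -5 * E[U] + 1
E[U] = 3.0 = 3
E[Y] = -5 * 3 + 1 = -14

-14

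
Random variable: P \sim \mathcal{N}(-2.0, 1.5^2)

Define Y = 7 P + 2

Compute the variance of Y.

For Y = aP + b: Var(Y) = a² * Var(P)
Var(P) = 1.5^2 = 2.25
Var(Y) = 7² * 2.25 = 49 * 2.25 = 110.25

110.25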